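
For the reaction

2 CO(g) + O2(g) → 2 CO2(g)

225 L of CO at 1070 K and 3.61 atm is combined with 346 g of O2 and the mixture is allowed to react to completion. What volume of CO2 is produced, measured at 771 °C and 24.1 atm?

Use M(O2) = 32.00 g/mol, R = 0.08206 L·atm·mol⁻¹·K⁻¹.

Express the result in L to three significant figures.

n(CO) = PV/RT = (3.61 × 225) / (0.08206 × 1070) = 9.251 mol
n(O2) = 346 / 32.00 = 10.81 mol
For 9.251 mol CO, stoichiometry requires (1/2) × 9.251 = 4.625 mol O2; 10.81 mol is available, so CO is limiting.
n(CO2) = (2/2) × 9.251 = 9.251 mol
V(CO2) = nRT/P = 9.251 × 0.08206 × 1044.15 / 24.1 = 32.89 L

32.9 L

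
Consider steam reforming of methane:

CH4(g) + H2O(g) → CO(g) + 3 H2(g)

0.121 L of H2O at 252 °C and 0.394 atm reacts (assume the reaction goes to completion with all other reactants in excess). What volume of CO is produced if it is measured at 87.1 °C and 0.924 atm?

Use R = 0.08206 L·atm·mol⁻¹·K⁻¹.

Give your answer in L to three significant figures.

n(H2O) = PV/RT = (0.394 × 0.121) / (0.08206 × 525.15) = 0.001106 mol
n(CO) = (1/1) × 0.001106 = 0.001106 mol
V = nRT/P = 0.001106 × 0.08206 × 360.25 / 0.924 = 0.03538 L

0.0354 L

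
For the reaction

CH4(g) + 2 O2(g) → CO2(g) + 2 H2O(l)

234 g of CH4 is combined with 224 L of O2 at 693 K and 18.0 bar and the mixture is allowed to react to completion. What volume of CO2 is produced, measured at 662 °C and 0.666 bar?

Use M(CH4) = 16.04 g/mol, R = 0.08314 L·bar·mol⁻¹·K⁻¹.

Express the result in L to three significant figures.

n(CH4) = 234 / 16.04 = 14.59 mol
n(O2) = PV/RT = (18.0 × 224) / (0.08314 × 693) = 69.98 mol
For 14.59 mol CH4, stoichiometry requires (2/1) × 14.59 = 29.18 mol O2; 69.98 mol is available, so CH4 is limiting.
n(CO2) = (1/1) × 14.59 = 14.59 mol
V(CO2) = nRT/P = 14.59 × 0.08314 × 935.15 / 0.666 = 1703 L

1700 L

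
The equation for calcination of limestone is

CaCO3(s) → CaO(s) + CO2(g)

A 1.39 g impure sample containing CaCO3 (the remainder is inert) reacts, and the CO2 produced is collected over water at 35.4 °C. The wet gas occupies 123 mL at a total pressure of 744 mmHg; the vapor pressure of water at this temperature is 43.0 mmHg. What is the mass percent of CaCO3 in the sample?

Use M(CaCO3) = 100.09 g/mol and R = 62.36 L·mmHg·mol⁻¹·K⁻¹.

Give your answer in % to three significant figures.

P(CO2) = 744 − 43.0 = 701.0 mmHg
n(CO2) = PV/RT = (701.0 × 0.1230) / (62.36 × 308.55) = 0.004481 mol
n(CaCO3) = (1/1) × 0.004481 = 0.004481 mol
m(CaCO3) = 0.004481 × 100.09 = 0.4485 g
%CaCO3 = 0.4485 / 1.39 × 100 = 32.27%

32.3 %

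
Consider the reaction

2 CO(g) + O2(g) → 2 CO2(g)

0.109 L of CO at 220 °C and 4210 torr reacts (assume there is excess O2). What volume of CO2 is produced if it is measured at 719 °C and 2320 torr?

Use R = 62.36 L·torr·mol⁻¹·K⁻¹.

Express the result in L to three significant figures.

n(CO) = PV/RT = (4210 × 0.109) / (62.36 × 493.15) = 0.01492 mol
n(CO2) = (2/2) × 0.01492 = 0.01492 mol
V = nRT/P = 0.01492 × 62.36 × 992.15 / 2320 = 0.3979 L

0.398 L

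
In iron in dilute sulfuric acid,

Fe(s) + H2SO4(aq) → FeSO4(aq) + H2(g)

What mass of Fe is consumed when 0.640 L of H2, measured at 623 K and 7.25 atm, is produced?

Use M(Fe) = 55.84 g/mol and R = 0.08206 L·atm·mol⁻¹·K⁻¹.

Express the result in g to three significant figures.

5.07 g

n(H2) = PV/RT = (7.25 × 0.640) / (0.08206 × 623) = 0.09076 mol
n(Fe) = (1/1) × 0.09076 = 0.09076 mol
m(Fe) = 0.09076 × 55.84 = 5.068 g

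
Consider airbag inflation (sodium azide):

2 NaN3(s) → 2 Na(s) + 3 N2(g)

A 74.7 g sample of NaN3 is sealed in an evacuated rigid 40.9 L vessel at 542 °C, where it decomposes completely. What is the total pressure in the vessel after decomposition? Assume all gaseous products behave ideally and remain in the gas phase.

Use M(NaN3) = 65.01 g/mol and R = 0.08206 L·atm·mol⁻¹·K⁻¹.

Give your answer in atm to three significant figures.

2.82 atm

n(NaN3) = 74.7 / 65.01 = 1.149 mol
n(gas produced) = (3/2) × 1.149 = 1.724 mol
P = nRT/V = 1.724 × 0.08206 × 815.15 / 40.9 = 2.820 atm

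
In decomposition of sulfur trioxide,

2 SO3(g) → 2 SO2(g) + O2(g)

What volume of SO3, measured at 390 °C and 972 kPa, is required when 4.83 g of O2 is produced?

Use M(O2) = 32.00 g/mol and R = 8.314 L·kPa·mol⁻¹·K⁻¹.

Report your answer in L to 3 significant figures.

n(O2) = 4.830 / 32.00 = 0.1509 mol
n(SO3) = (2/1) × 0.1509 = 0.3018 mol
V = nRT/P = 0.3018 × 8.314 × 663.15 / 972 = 1.712 L

1.71 L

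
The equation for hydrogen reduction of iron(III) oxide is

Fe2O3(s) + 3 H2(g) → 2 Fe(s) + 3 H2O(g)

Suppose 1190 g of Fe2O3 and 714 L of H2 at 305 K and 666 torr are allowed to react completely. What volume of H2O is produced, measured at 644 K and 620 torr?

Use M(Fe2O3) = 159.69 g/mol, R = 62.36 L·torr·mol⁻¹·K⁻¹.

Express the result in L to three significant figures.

n(Fe2O3) = 1190 / 159.69 = 7.452 mol
n(H2) = PV/RT = (666 × 714) / (62.36 × 305) = 25.00 mol
For 7.452 mol Fe2O3, stoichiometry requires (3/1) × 7.452 = 22.36 mol H2; 25.00 mol is available, so Fe2O3 is limiting.
n(H2O) = (3/1) × 7.452 = 22.36 mol
V(H2O) = nRT/P = 22.36 × 62.36 × 644 / 620 = 1448 L

1450 L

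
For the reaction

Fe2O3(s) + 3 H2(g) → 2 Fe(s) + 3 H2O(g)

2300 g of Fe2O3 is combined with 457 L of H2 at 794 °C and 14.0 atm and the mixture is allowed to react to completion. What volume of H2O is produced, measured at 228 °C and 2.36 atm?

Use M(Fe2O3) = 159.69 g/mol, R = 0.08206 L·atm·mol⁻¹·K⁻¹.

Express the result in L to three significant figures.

n(Fe2O3) = 2300 / 159.69 = 14.40 mol
n(H2) = PV/RT = (14.0 × 457) / (0.08206 × 1067.15) = 73.06 mol
For 14.40 mol Fe2O3, stoichiometry requires (3/1) × 14.40 = 43.20 mol H2; 73.06 mol is available, so Fe2O3 is limiting.
n(H2O) = (3/1) × 14.40 = 43.20 mol
V(H2O) = nRT/P = 43.20 × 0.08206 × 501.15 / 2.36 = 752.8 L

753 L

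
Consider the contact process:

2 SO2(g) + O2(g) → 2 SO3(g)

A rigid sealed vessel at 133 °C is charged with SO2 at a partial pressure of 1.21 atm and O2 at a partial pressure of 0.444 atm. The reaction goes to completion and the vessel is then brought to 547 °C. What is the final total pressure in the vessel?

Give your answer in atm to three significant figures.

With V and T fixed, P_i ∝ n_i, so the mole ratios apply directly to partial pressures at 133 °C.
P(O2) required for 1.21 atm of SO2 = (1/2) × 1.21 = 0.6050 atm; available 0.444 atm, so O2 is limiting.
P(SO2) remaining = 1.21 − (2/1) × 0.444 = 0.3220 atm
P(gaseous products) = (2)/1 × 0.444 = 0.8880 atm
P_total at 133 °C = 0.3220 + 0.8880 = 1.210 atm
Scaling to 547 °C: P = 1.210 × 820.15/406.15 = 2.443 atm

2.44 atm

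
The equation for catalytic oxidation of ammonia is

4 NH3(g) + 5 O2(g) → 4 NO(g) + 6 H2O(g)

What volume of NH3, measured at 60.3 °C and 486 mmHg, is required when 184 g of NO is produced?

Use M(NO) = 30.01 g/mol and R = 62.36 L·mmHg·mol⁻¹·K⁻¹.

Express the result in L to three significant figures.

262 L

n(NO) = 184.0 / 30.01 = 6.131 mol
n(NH3) = (4/4) × 6.131 = 6.131 mol
V = nRT/P = 6.131 × 62.36 × 333.45 / 486 = 262.3 L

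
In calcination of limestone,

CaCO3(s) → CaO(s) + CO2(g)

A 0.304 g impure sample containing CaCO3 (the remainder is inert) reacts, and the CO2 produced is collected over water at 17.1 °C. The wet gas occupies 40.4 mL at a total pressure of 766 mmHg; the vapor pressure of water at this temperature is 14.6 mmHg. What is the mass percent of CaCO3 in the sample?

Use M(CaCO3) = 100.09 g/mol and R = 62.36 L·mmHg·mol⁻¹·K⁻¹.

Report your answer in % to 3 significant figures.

55.2 %

P(CO2) = 766 − 14.6 = 751.4 mmHg
n(CO2) = PV/RT = (751.4 × 0.04040) / (62.36 × 290.25) = 0.001677 mol
n(CaCO3) = (1/1) × 0.001677 = 0.001677 mol
m(CaCO3) = 0.001677 × 100.09 = 0.1679 g
%CaCO3 = 0.1679 / 0.304 × 100 = 55.23%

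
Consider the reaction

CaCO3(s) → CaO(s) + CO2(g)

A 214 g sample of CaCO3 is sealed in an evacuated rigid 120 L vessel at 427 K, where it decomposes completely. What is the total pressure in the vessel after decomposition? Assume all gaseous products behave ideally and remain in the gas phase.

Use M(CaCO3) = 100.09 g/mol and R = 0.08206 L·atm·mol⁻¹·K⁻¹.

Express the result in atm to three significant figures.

n(CaCO3) = 214 / 100.09 = 2.138 mol
n(gas produced) = (1/1) × 2.138 = 2.138 mol
P = nRT/V = 2.138 × 0.08206 × 427 / 120 = 0.6243 atm

0.624 atm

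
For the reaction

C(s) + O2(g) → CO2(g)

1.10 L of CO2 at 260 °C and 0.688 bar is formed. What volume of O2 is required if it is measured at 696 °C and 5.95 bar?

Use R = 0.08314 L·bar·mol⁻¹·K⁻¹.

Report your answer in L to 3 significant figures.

n(CO2) = PV/RT = (0.688 × 1.10) / (0.08314 × 533.15) = 0.01707 mol
n(O2) = (1/1) × 0.01707 = 0.01707 mol
V = nRT/P = 0.01707 × 0.08314 × 969.15 / 5.95 = 0.2312 L

0.231 L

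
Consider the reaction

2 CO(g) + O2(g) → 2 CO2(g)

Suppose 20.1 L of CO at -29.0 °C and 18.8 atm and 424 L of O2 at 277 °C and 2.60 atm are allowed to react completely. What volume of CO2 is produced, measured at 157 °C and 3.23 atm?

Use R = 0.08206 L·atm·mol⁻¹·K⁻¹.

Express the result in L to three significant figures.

n(CO) = PV/RT = (18.8 × 20.1) / (0.08206 × 244.15) = 18.86 mol
n(O2) = PV/RT = (2.60 × 424) / (0.08206 × 550.15) = 24.42 mol
For 18.86 mol CO, stoichiometry requires (1/2) × 18.86 = 9.430 mol O2; 24.42 mol is available, so CO is limiting.
n(CO2) = (2/2) × 18.86 = 18.86 mol
V(CO2) = nRT/P = 18.86 × 0.08206 × 430.15 / 3.23 = 206.1 L

206 L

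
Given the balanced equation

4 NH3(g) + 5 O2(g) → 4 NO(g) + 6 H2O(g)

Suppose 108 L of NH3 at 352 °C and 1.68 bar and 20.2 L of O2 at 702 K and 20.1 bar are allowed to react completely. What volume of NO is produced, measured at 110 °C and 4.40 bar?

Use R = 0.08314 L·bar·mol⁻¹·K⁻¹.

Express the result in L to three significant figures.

n(NH3) = PV/RT = (1.68 × 108) / (0.08314 × 625.15) = 3.491 mol
n(O2) = PV/RT = (20.1 × 20.2) / (0.08314 × 702) = 6.957 mol
For 3.491 mol NH3, stoichiometry requires (5/4) × 3.491 = 4.364 mol O2; 6.957 mol is available, so NH3 is limiting.
n(NO) = (4/4) × 3.491 = 3.491 mol
V(NO) = nRT/P = 3.491 × 0.08314 × 383.15 / 4.40 = 25.27 L

25.3 L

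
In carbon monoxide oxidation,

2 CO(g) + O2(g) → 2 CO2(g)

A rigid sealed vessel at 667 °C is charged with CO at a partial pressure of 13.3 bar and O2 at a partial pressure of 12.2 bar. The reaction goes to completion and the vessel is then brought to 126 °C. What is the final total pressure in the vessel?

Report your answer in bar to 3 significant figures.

Because the vessel is rigid and T is held at 667 °C, work the stoichiometry in partial pressures (P_i = n_iRT/V).
P(O2) required for 13.3 bar of CO = (1/2) × 13.3 = 6.650 bar; available 12.2 bar, so CO is limiting.
P(O2) remaining = 12.2 − (1/2) × 13.3 = 5.550 bar
P(gaseous products) = (2)/2 × 13.3 = 13.30 bar
P_total at 667 °C = 5.550 + 13.30 = 18.85 bar
Scaling to 126 °C: P = 18.85 × 399.15/940.15 = 8.003 bar

8.00 bar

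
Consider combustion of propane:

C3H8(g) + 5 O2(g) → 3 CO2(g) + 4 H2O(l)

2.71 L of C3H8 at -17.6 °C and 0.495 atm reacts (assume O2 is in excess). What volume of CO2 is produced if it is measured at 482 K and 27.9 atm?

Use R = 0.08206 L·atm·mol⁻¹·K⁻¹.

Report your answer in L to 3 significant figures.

n(C3H8) = PV/RT = (0.495 × 2.71) / (0.08206 × 255.55) = 0.06397 mol
n(CO2) = (3/1) × 0.06397 = 0.1919 mol
V = nRT/P = 0.1919 × 0.08206 × 482 / 27.9 = 0.2721 L

0.272 L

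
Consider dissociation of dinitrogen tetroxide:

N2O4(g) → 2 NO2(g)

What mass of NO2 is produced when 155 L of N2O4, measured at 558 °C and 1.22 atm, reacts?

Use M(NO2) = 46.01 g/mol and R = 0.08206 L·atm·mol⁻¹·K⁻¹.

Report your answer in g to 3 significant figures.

255 g

n(N2O4) = PV/RT = (1.22 × 155) / (0.08206 × 831.15) = 2.773 mol
n(NO2) = (2/1) × 2.773 = 5.546 mol
m(NO2) = 5.546 × 46.01 = 255.2 g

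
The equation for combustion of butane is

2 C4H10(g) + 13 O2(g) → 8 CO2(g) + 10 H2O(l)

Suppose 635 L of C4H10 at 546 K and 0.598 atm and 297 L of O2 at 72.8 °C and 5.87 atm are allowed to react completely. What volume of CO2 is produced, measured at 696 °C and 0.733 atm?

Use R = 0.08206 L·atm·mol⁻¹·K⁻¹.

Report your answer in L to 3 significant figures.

3680 L

n(C4H10) = PV/RT = (0.598 × 635) / (0.08206 × 546) = 8.475 mol
n(O2) = PV/RT = (5.87 × 297) / (0.08206 × 345.95) = 61.41 mol
For 8.475 mol C4H10, stoichiometry requires (13/2) × 8.475 = 55.09 mol O2; 61.41 mol is available, so C4H10 is limiting.
n(CO2) = (8/2) × 8.475 = 33.90 mol
V(CO2) = nRT/P = 33.90 × 0.08206 × 969.15 / 0.733 = 3678 L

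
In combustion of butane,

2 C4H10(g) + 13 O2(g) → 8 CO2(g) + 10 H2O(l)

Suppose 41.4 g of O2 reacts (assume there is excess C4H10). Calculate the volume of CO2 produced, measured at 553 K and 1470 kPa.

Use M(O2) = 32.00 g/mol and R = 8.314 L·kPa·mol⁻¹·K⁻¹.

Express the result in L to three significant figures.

2.49 L

n(O2) = 41.40 / 32.00 = 1.294 mol
n(CO2) = (8/13) × 1.294 = 0.7963 mol
V = nRT/P = 0.7963 × 8.314 × 553 / 1470 = 2.491 L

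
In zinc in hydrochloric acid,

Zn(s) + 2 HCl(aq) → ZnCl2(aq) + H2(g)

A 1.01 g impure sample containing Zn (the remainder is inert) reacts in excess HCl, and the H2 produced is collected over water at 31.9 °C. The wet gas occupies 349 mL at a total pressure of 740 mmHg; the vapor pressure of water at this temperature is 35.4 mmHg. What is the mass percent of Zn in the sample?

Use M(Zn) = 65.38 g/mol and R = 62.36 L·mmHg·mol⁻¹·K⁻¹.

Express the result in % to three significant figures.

P(H2) = 740 − 35.4 = 704.6 mmHg
n(H2) = PV/RT = (704.6 × 0.3490) / (62.36 × 305.05) = 0.01293 mol
n(Zn) = (1/1) × 0.01293 = 0.01293 mol
m(Zn) = 0.01293 × 65.38 = 0.8454 g
%Zn = 0.8454 / 1.01 × 100 = 83.70%

83.7 %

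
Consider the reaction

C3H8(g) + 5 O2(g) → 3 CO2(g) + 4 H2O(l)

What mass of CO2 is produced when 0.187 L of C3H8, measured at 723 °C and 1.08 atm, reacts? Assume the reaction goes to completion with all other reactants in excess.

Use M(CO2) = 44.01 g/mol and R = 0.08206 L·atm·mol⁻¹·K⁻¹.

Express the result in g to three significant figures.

0.326 g

n(C3H8) = PV/RT = (1.08 × 0.187) / (0.08206 × 996.15) = 0.002471 mol
n(CO2) = (3/1) × 0.002471 = 0.007413 mol
m(CO2) = 0.007413 × 44.01 = 0.3262 g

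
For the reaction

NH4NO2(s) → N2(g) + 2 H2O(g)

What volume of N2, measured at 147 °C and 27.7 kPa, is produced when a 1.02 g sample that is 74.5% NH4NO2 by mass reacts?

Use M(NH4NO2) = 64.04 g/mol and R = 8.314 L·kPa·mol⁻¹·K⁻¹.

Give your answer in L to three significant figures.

mass of NH4NO2 = 1.02 × 74.5/100 = 0.7599 g
n(NH4NO2) = 0.7599 / 64.04 = 0.01187 mol
n(N2) = (1/1) × 0.01187 = 0.01187 mol
V = nRT/P = 0.01187 × 8.314 × 420.15 / 27.7 = 1.497 L

1.50 L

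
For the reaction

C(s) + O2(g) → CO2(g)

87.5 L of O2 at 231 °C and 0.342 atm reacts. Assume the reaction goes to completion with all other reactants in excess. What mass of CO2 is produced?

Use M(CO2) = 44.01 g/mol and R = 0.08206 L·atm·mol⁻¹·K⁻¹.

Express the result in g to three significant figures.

31.8 g

n(O2) = PV/RT = (0.342 × 87.5) / (0.08206 × 504.15) = 0.7233 mol
n(CO2) = (1/1) × 0.7233 = 0.7233 mol
m(CO2) = 0.7233 × 44.01 = 31.83 g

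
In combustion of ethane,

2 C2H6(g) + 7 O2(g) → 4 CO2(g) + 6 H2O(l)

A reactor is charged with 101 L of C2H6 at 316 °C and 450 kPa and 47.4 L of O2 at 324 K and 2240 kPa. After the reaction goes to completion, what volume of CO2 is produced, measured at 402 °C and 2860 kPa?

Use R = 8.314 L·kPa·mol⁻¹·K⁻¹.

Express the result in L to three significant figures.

36.4 L

n(C2H6) = PV/RT = (450 × 101) / (8.314 × 589.15) = 9.279 mol
n(O2) = PV/RT = (2240 × 47.4) / (8.314 × 324) = 39.42 mol
For 9.279 mol C2H6, stoichiometry requires (7/2) × 9.279 = 32.48 mol O2; 39.42 mol is available, so C2H6 is limiting.
n(CO2) = (4/2) × 9.279 = 18.56 mol
V(CO2) = nRT/P = 18.56 × 8.314 × 675.15 / 2860 = 36.43 L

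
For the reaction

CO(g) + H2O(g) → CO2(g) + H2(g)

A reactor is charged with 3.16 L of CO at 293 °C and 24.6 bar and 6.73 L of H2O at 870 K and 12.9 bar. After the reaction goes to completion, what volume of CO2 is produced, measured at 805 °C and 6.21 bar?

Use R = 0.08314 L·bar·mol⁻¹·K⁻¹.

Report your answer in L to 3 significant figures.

17.3 L

n(CO) = PV/RT = (24.6 × 3.16) / (0.08314 × 566.15) = 1.652 mol
n(H2O) = PV/RT = (12.9 × 6.73) / (0.08314 × 870) = 1.200 mol
For 1.652 mol CO, stoichiometry requires (1/1) × 1.652 = 1.652 mol H2O; 1.200 mol is available, so H2O is limiting.
n(CO2) = (1/1) × 1.200 = 1.200 mol
V(CO2) = nRT/P = 1.200 × 0.08314 × 1078.15 / 6.21 = 17.32 L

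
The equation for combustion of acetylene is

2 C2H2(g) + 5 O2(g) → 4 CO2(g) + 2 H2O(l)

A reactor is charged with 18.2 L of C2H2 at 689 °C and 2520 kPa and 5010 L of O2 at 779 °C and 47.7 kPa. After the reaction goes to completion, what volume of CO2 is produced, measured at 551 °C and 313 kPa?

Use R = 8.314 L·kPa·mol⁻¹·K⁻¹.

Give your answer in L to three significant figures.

251 L

n(C2H2) = PV/RT = (2520 × 18.2) / (8.314 × 962.15) = 5.733 mol
n(O2) = PV/RT = (47.7 × 5010) / (8.314 × 1052.15) = 27.32 mol
For 5.733 mol C2H2, stoichiometry requires (5/2) × 5.733 = 14.33 mol O2; 27.32 mol is available, so C2H2 is limiting.
n(CO2) = (4/2) × 5.733 = 11.47 mol
V(CO2) = nRT/P = 11.47 × 8.314 × 824.15 / 313 = 251.1 L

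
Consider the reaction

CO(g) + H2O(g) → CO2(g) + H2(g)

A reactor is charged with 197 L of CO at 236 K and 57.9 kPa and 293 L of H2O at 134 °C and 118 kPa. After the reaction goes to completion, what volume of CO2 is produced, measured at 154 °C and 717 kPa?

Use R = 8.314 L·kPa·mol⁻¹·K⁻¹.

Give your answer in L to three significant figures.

28.8 L

n(CO) = PV/RT = (57.9 × 197) / (8.314 × 236) = 5.813 mol
n(H2O) = PV/RT = (118 × 293) / (8.314 × 407.15) = 10.21 mol
For 5.813 mol CO, stoichiometry requires (1/1) × 5.813 = 5.813 mol H2O; 10.21 mol is available, so CO is limiting.
n(CO2) = (1/1) × 5.813 = 5.813 mol
V(CO2) = nRT/P = 5.813 × 8.314 × 427.15 / 717 = 28.79 L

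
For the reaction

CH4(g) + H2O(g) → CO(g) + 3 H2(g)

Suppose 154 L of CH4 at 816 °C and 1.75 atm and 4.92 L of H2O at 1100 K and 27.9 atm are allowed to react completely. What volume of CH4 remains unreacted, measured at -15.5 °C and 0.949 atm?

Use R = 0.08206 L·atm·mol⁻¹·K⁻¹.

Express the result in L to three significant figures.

n(CH4) = PV/RT = (1.75 × 154) / (0.08206 × 1089.15) = 3.015 mol
n(H2O) = PV/RT = (27.9 × 4.92) / (0.08206 × 1100) = 1.521 mol
For 3.015 mol CH4, stoichiometry requires (1/1) × 3.015 = 3.015 mol H2O; 1.521 mol is available, so H2O is limiting.
n(CH4) consumed = (1/1) × 1.521 = 1.521 mol; remaining = 3.015 − 1.521 = 1.494 mol
V(CH4) = nRT/P = 1.494 × 0.08206 × 257.65 / 0.949 = 33.28 L

33.3 L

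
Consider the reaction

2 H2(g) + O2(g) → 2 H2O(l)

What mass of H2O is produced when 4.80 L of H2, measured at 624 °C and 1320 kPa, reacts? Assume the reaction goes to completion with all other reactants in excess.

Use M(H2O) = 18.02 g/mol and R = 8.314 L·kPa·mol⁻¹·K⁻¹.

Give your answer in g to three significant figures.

15.3 g

n(H2) = PV/RT = (1320 × 4.80) / (8.314 × 897.15) = 0.8495 mol
n(H2O) = (2/2) × 0.8495 = 0.8495 mol
m(H2O) = 0.8495 × 18.02 = 15.31 g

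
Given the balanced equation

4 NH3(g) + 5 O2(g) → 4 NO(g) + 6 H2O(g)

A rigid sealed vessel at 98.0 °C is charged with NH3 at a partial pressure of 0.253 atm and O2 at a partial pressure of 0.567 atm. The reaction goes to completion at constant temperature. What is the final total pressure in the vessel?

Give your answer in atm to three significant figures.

With V and T fixed, P_i ∝ n_i, so the mole ratios apply directly to partial pressures at 98.0 °C.
P(O2) required for 0.253 atm of NH3 = (5/4) × 0.253 = 0.3163 atm; available 0.567 atm, so NH3 is limiting.
P(O2) remaining = 0.567 − (5/4) × 0.253 = 0.2507 atm
P(gaseous products) = (4+6)/4 × 0.253 = 0.6325 atm
P_total at 98.0 °C = 0.2507 + 0.6325 = 0.8832 atm

0.883 atm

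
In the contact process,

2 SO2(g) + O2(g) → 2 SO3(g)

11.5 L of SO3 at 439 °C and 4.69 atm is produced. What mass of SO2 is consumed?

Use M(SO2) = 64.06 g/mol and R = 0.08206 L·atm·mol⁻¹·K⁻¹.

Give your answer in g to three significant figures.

n(SO3) = PV/RT = (4.69 × 11.5) / (0.08206 × 712.15) = 0.9229 mol
n(SO2) = (2/2) × 0.9229 = 0.9229 mol
m(SO2) = 0.9229 × 64.06 = 59.12 g

59.1 g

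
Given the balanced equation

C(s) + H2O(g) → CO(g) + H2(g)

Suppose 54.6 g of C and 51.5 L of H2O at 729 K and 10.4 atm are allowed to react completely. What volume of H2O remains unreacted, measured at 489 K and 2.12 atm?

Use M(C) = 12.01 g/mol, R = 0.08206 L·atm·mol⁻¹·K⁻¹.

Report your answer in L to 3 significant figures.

n(C) = 54.6 / 12.01 = 4.546 mol
n(H2O) = PV/RT = (10.4 × 51.5) / (0.08206 × 729) = 8.953 mol
For 4.546 mol C, stoichiometry requires (1/1) × 4.546 = 4.546 mol H2O; 8.953 mol is available, so C is limiting.
n(H2O) consumed = (1/1) × 4.546 = 4.546 mol; remaining = 8.953 − 4.546 = 4.407 mol
V(H2O) = nRT/P = 4.407 × 0.08206 × 489 / 2.12 = 83.42 L

83.4 L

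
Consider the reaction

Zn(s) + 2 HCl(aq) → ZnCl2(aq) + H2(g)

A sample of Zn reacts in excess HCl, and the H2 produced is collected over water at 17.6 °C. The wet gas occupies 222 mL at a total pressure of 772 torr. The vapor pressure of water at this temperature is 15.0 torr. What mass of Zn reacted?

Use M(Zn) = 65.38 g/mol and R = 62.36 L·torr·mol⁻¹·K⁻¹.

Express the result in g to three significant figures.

P(H2) = 772 − 15.0 = 757.0 torr
n(H2) = PV/RT = (757.0 × 0.2220) / (62.36 × 290.75) = 0.009269 mol
n(Zn) = (1/1) × 0.009269 = 0.009269 mol
m(Zn) = 0.009269 × 65.38 = 0.6060 g

0.606 g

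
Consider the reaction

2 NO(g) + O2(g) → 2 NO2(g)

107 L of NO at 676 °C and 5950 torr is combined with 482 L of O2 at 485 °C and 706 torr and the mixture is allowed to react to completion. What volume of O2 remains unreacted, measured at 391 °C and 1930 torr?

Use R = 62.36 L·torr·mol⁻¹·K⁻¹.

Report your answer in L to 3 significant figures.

39.0 L

n(NO) = PV/RT = (5950 × 107) / (62.36 × 949.15) = 10.76 mol
n(O2) = PV/RT = (706 × 482) / (62.36 × 758.15) = 7.198 mol
For 10.76 mol NO, stoichiometry requires (1/2) × 10.76 = 5.380 mol O2; 7.198 mol is available, so NO is limiting.
n(O2) consumed = (1/2) × 10.76 = 5.380 mol; remaining = 7.198 − 5.380 = 1.818 mol
V(O2) = nRT/P = 1.818 × 62.36 × 664.15 / 1930 = 39.01 L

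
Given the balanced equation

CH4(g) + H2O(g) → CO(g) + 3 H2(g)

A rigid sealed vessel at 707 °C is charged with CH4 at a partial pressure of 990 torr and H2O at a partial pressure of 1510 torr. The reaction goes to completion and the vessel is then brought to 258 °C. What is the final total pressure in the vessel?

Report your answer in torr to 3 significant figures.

2430 torr

At constant V, partial pressures at 707 °C are proportional to moles, so apply stoichiometry directly to pressures.
P(H2O) required for 990 torr of CH4 = (1/1) × 990 = 990.0 torr; available 1510 torr, so CH4 is limiting.
P(H2O) remaining = 1510 − (1/1) × 990 = 520.0 torr
P(gaseous products) = (1+3)/1 × 990 = 3960 torr
P_total at 707 °C = 520.0 + 3960 = 4480 torr
Scaling to 258 °C: P = 4480 × 531.15/980.15 = 2428 torr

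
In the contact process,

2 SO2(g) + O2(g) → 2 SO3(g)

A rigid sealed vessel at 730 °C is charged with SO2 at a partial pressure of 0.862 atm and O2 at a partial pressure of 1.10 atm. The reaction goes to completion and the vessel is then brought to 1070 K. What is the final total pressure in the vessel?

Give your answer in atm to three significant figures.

1.63 atm

With V and T fixed, P_i ∝ n_i, so the mole ratios apply directly to partial pressures at 730 °C.
P(O2) required for 0.862 atm of SO2 = (1/2) × 0.862 = 0.4310 atm; available 1.10 atm, so SO2 is limiting.
P(O2) remaining = 1.10 − (1/2) × 0.862 = 0.6690 atm
P(gaseous products) = (2)/2 × 0.862 = 0.8620 atm
P_total at 730 °C = 0.6690 + 0.8620 = 1.531 atm
Scaling to 1070 K: P = 1.531 × 1070/1003.15 = 1.633 atm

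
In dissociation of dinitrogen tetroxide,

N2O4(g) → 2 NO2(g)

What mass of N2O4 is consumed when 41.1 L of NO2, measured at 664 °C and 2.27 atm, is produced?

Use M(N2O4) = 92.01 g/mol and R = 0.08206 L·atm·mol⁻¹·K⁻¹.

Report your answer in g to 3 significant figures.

55.8 g

n(NO2) = PV/RT = (2.27 × 41.1) / (0.08206 × 937.15) = 1.213 mol
n(N2O4) = (1/2) × 1.213 = 0.6065 mol
m(N2O4) = 0.6065 × 92.01 = 55.80 g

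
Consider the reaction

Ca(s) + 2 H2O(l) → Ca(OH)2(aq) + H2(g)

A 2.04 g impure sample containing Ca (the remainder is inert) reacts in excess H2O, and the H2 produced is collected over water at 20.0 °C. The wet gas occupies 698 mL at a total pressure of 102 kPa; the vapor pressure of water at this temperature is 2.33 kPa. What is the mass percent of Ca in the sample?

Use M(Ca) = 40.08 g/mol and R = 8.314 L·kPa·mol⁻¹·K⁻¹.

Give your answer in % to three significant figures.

P(H2) = 102 − 2.33 = 99.67 kPa
n(H2) = PV/RT = (99.67 × 0.6980) / (8.314 × 293.15) = 0.02854 mol
n(Ca) = (1/1) × 0.02854 = 0.02854 mol
m(Ca) = 0.02854 × 40.08 = 1.144 g
%Ca = 1.144 / 2.04 × 100 = 56.08%

56.1 %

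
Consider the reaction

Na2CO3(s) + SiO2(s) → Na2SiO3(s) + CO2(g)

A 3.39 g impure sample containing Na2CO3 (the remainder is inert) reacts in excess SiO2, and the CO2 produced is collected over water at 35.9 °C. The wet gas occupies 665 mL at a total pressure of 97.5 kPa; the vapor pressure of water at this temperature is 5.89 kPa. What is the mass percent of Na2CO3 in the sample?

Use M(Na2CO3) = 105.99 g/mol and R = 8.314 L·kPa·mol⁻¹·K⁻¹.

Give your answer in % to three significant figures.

74.1 %

P(CO2) = 97.5 − 5.89 = 91.61 kPa
n(CO2) = PV/RT = (91.61 × 0.6650) / (8.314 × 309.05) = 0.02371 mol
n(Na2CO3) = (1/1) × 0.02371 = 0.02371 mol
m(Na2CO3) = 0.02371 × 105.99 = 2.513 g
%Na2CO3 = 2.513 / 3.39 × 100 = 74.13%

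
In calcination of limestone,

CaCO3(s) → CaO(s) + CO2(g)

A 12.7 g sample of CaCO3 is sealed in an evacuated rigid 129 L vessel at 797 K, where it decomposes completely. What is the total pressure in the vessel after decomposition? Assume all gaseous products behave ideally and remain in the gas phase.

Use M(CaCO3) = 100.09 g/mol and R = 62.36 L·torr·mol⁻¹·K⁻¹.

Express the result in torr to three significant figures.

n(CaCO3) = 12.7 / 100.09 = 0.1269 mol
n(gas produced) = (1/1) × 0.1269 = 0.1269 mol
P = nRT/V = 0.1269 × 62.36 × 797 / 129 = 48.89 torr

48.9 torr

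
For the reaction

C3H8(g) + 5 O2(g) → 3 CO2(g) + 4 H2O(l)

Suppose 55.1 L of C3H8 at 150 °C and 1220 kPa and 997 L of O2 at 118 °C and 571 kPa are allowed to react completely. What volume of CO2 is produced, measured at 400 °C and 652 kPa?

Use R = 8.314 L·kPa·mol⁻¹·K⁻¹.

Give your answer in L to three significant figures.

492 L

n(C3H8) = PV/RT = (1220 × 55.1) / (8.314 × 423.15) = 19.11 mol
n(O2) = PV/RT = (571 × 997) / (8.314 × 391.15) = 175.1 mol
For 19.11 mol C3H8, stoichiometry requires (5/1) × 19.11 = 95.55 mol O2; 175.1 mol is available, so C3H8 is limiting.
n(CO2) = (3/1) × 19.11 = 57.33 mol
V(CO2) = nRT/P = 57.33 × 8.314 × 673.15 / 652 = 492.1 L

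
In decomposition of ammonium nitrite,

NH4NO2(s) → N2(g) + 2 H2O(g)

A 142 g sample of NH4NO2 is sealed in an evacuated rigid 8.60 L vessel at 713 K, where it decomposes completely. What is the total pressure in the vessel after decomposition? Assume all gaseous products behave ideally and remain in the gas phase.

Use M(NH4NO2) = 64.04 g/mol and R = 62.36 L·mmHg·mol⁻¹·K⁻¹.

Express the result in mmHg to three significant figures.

n(NH4NO2) = 142 / 64.04 = 2.217 mol
n(gas produced) = (3/1) × 2.217 = 6.651 mol
P = nRT/V = 6.651 × 62.36 × 713 / 8.60 = 34390 mmHg

34400 mmHg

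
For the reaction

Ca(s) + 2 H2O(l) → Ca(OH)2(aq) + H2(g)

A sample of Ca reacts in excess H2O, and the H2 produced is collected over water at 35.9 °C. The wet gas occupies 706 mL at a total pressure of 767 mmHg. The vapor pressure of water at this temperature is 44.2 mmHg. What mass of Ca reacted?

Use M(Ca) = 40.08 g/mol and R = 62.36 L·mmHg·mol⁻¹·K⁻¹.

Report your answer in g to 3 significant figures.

1.06 g

P(H2) = 767 − 44.2 = 722.8 mmHg
n(H2) = PV/RT = (722.8 × 0.7060) / (62.36 × 309.05) = 0.02648 mol
n(Ca) = (1/1) × 0.02648 = 0.02648 mol
m(Ca) = 0.02648 × 40.08 = 1.061 g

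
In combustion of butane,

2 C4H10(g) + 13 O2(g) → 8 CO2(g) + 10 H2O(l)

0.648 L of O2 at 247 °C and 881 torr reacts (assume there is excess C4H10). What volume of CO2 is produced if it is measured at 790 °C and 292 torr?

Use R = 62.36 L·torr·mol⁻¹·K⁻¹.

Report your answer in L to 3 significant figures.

n(O2) = PV/RT = (881 × 0.648) / (62.36 × 520.15) = 0.01760 mol
n(CO2) = (8/13) × 0.01760 = 0.01083 mol
V = nRT/P = 0.01083 × 62.36 × 1063.15 / 292 = 2.459 L

2.46 L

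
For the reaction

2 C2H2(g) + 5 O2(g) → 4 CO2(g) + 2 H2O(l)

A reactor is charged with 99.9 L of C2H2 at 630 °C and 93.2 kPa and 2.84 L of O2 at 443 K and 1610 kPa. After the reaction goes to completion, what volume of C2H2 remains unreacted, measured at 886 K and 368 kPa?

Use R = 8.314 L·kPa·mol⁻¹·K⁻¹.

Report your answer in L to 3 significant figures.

n(C2H2) = PV/RT = (93.2 × 99.9) / (8.314 × 903.15) = 1.240 mol
n(O2) = PV/RT = (1610 × 2.84) / (8.314 × 443) = 1.241 mol
For 1.240 mol C2H2, stoichiometry requires (5/2) × 1.240 = 3.100 mol O2; 1.241 mol is available, so O2 is limiting.
n(C2H2) consumed = (2/5) × 1.241 = 0.4964 mol; remaining = 1.240 − 0.4964 = 0.7436 mol
V(C2H2) = nRT/P = 0.7436 × 8.314 × 886 / 368 = 14.88 L

14.9 L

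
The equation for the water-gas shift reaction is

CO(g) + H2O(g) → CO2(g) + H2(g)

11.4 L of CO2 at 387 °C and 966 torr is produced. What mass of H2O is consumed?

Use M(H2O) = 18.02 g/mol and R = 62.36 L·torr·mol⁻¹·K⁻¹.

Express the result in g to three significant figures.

n(CO2) = PV/RT = (966 × 11.4) / (62.36 × 660.15) = 0.2675 mol
n(H2O) = (1/1) × 0.2675 = 0.2675 mol
m(H2O) = 0.2675 × 18.02 = 4.820 g

4.82 g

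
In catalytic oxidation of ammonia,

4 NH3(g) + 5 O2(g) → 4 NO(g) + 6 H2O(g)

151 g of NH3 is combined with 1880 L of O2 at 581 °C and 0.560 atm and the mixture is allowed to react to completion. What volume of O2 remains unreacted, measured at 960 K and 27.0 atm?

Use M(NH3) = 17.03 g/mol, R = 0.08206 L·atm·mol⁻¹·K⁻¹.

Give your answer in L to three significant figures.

n(NH3) = 151 / 17.03 = 8.867 mol
n(O2) = PV/RT = (0.560 × 1880) / (0.08206 × 854.15) = 15.02 mol
For 8.867 mol NH3, stoichiometry requires (5/4) × 8.867 = 11.08 mol O2; 15.02 mol is available, so NH3 is limiting.
n(O2) consumed = (5/4) × 8.867 = 11.08 mol; remaining = 15.02 − 11.08 = 3.940 mol
V(O2) = nRT/P = 3.940 × 0.08206 × 960 / 27.0 = 11.50 L

11.5 L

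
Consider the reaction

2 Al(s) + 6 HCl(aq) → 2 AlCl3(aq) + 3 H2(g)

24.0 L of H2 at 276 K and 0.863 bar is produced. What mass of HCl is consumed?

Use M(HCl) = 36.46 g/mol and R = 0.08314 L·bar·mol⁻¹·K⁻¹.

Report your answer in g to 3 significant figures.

65.8 g

n(H2) = PV/RT = (0.863 × 24.0) / (0.08314 × 276) = 0.9026 mol
n(HCl) = (6/3) × 0.9026 = 1.805 mol
m(HCl) = 1.805 × 36.46 = 65.81 g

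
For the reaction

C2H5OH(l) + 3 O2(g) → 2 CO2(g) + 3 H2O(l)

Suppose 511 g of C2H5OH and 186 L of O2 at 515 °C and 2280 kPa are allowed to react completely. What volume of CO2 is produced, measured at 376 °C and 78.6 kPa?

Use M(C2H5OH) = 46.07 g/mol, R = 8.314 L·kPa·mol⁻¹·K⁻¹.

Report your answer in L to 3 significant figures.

n(C2H5OH) = 511 / 46.07 = 11.09 mol
n(O2) = PV/RT = (2280 × 186) / (8.314 × 788.15) = 64.72 mol
For 11.09 mol C2H5OH, stoichiometry requires (3/1) × 11.09 = 33.27 mol O2; 64.72 mol is available, so C2H5OH is limiting.
n(CO2) = (2/1) × 11.09 = 22.18 mol
V(CO2) = nRT/P = 22.18 × 8.314 × 649.15 / 78.6 = 1523 L

1520 L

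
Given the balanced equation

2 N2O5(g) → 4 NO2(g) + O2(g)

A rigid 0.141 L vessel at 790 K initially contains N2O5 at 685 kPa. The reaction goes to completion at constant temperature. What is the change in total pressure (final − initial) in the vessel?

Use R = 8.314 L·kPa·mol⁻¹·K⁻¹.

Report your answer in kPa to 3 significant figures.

1030 kPa

Rigid vessel, constant T ⇒ P scales with total gas moles (2 → 5).
P_final = (5/2) × 685 = 1712 kPa; ΔP = 1712 − 685 = 1027 kPa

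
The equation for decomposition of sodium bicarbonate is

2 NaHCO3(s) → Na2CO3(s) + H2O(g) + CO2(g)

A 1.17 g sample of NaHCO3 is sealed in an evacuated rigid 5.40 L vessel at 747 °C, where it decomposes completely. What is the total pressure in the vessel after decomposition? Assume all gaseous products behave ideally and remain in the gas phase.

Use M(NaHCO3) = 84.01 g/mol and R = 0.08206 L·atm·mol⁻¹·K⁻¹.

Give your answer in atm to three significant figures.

n(NaHCO3) = 1.17 / 84.01 = 0.01393 mol
n(gas produced) = (2/2) × 0.01393 = 0.01393 mol
P = nRT/V = 0.01393 × 0.08206 × 1020.15 / 5.40 = 0.2159 atm

0.216 atm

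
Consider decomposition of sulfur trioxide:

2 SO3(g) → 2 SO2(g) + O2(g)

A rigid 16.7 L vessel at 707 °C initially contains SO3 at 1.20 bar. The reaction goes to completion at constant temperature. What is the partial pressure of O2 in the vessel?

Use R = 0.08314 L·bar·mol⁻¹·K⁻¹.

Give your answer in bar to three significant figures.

0.600 bar

n(SO3)₀ = PV/RT = (1.20 × 16.7) / (0.08314 × 980.15) = 0.2459 mol
n(O2) = (1/2) × 0.2459 = 0.1230 mol
P(O2) = nRT/V = 0.1230 × 0.08314 × 980.15 / 16.7 = 0.6002 bar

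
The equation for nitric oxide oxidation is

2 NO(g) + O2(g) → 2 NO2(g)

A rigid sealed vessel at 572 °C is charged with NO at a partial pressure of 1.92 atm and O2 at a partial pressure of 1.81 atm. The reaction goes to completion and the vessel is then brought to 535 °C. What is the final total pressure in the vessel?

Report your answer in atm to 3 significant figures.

With V and T fixed, P_i ∝ n_i, so the mole ratios apply directly to partial pressures at 572 °C.
P(O2) required for 1.92 atm of NO = (1/2) × 1.92 = 0.9600 atm; available 1.81 atm, so NO is limiting.
P(O2) remaining = 1.81 − (1/2) × 1.92 = 0.8500 atm
P(gaseous products) = (2)/2 × 1.92 = 1.920 atm
P_total at 572 °C = 0.8500 + 1.920 = 2.770 atm
Scaling to 535 °C: P = 2.770 × 808.15/845.15 = 2.649 atm

2.65 atm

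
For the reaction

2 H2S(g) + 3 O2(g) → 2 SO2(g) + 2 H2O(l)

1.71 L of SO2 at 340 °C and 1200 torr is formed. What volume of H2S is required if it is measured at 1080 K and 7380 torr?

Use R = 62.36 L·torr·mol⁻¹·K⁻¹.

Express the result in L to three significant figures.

n(SO2) = PV/RT = (1200 × 1.71) / (62.36 × 613.15) = 0.05367 mol
n(H2S) = (2/2) × 0.05367 = 0.05367 mol
V = nRT/P = 0.05367 × 62.36 × 1080 / 7380 = 0.4898 L

0.490 L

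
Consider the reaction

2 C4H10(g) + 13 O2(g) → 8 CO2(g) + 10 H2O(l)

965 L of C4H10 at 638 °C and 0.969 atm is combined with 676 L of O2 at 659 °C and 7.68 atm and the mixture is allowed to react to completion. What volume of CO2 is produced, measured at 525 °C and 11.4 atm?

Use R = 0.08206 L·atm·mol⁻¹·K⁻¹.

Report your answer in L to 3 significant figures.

n(C4H10) = PV/RT = (0.969 × 965) / (0.08206 × 911.15) = 12.51 mol
n(O2) = PV/RT = (7.68 × 676) / (0.08206 × 932.15) = 67.87 mol
For 12.51 mol C4H10, stoichiometry requires (13/2) × 12.51 = 81.31 mol O2; 67.87 mol is available, so O2 is limiting.
n(CO2) = (8/13) × 67.87 = 41.77 mol
V(CO2) = nRT/P = 41.77 × 0.08206 × 798.15 / 11.4 = 240.0 L

240 L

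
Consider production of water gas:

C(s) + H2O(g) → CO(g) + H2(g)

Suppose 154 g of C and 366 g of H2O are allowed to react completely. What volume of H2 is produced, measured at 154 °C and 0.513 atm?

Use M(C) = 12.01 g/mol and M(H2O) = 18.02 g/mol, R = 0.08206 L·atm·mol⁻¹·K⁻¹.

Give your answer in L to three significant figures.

876 L

n(C) = 154 / 12.01 = 12.82 mol
n(H2O) = 366 / 18.02 = 20.31 mol
For 12.82 mol C, stoichiometry requires (1/1) × 12.82 = 12.82 mol H2O; 20.31 mol is available, so C is limiting.
n(H2) = (1/1) × 12.82 = 12.82 mol
V(H2) = nRT/P = 12.82 × 0.08206 × 427.15 / 0.513 = 876.0 L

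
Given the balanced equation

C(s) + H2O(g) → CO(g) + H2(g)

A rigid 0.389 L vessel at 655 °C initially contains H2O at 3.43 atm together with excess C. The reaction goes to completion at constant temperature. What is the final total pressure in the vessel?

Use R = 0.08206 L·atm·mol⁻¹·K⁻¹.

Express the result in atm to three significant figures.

6.86 atm

At constant T and V, P ∝ n(gas): 1 mol gas → 2 mol gas.
P_final = (2/1) × 3.43 = 6.860 atm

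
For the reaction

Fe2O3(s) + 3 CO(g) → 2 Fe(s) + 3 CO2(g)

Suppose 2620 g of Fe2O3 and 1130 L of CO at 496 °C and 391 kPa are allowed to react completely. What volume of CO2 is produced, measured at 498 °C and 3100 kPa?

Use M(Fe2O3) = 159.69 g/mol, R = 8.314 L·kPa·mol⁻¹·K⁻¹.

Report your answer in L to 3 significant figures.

n(Fe2O3) = 2620 / 159.69 = 16.41 mol
n(CO) = PV/RT = (391 × 1130) / (8.314 × 769.15) = 69.09 mol
For 16.41 mol Fe2O3, stoichiometry requires (3/1) × 16.41 = 49.23 mol CO; 69.09 mol is available, so Fe2O3 is limiting.
n(CO2) = (3/1) × 16.41 = 49.23 mol
V(CO2) = nRT/P = 49.23 × 8.314 × 771.15 / 3100 = 101.8 L

102 L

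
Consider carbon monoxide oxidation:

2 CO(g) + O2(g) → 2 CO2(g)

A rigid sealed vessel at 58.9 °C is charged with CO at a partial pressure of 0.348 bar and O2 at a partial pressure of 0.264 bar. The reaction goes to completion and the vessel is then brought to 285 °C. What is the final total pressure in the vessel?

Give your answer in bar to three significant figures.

0.736 bar

Because the vessel is rigid and T is held at 58.9 °C, work the stoichiometry in partial pressures (P_i = n_iRT/V).
P(O2) required for 0.348 bar of CO = (1/2) × 0.348 = 0.1740 bar; available 0.264 bar, so CO is limiting.
P(O2) remaining = 0.264 − (1/2) × 0.348 = 0.09000 bar
P(gaseous products) = (2)/2 × 0.348 = 0.3480 bar
P_total at 58.9 °C = 0.09000 + 0.3480 = 0.4380 bar
Scaling to 285 °C: P = 0.4380 × 558.15/332.05 = 0.7362 bar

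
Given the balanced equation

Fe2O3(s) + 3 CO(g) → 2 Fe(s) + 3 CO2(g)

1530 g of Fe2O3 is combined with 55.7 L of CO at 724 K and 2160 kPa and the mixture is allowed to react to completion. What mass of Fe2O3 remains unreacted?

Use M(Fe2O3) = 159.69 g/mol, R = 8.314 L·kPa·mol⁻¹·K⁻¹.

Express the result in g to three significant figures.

466 g

n(Fe2O3) = 1530 / 159.69 = 9.581 mol
n(CO) = PV/RT = (2160 × 55.7) / (8.314 × 724) = 19.99 mol
For 9.581 mol Fe2O3, stoichiometry requires (3/1) × 9.581 = 28.74 mol CO; 19.99 mol is available, so CO is limiting.
n(Fe2O3) consumed = (1/3) × 19.99 = 6.663 mol; remaining = 9.581 − 6.663 = 2.918 mol
m(Fe2O3) = 2.918 × 159.69 = 466.0 g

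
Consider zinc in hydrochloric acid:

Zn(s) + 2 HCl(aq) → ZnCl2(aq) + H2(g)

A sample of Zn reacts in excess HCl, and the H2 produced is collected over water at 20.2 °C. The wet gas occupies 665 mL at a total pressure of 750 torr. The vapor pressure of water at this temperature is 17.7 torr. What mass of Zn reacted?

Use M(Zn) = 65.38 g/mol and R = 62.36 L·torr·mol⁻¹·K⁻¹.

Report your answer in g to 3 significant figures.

P(H2) = 750 − 17.7 = 732.3 torr
n(H2) = PV/RT = (732.3 × 0.6650) / (62.36 × 293.35) = 0.02662 mol
n(Zn) = (1/1) × 0.02662 = 0.02662 mol
m(Zn) = 0.02662 × 65.38 = 1.740 g

1.74 g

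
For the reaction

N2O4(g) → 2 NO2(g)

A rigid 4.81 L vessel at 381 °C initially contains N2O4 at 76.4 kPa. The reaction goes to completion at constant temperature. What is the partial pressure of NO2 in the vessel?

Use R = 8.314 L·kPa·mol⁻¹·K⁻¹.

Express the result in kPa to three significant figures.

153 kPa

n(N2O4)₀ = PV/RT = (76.4 × 4.81) / (8.314 × 654.15) = 0.06757 mol
n(NO2) = (2/1) × 0.06757 = 0.1351 mol
P(NO2) = nRT/V = 0.1351 × 8.314 × 654.15 / 4.81 = 152.8 kPa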